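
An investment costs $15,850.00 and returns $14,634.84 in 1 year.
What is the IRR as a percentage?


Formula: IRR = C1/C0 - 1
Substituting: IRR = $14,634.84 / $15,850.00 - 1
Ratio: 0.923334 - 1 = -0.076666
IRR = -7.6666%

-7.6666%


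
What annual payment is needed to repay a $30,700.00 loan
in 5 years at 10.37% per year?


Formula: PMT = PV * r / (1 - (1+r)^(-n))
Denominator: 1 - (1 + 0.1037)^(-5) = 0.389417
Numerator: $30,700.00 * 0.1037 = 3183.59
PMT = 3183.59 / 0.389417 = $8,175.27

$8,175.27


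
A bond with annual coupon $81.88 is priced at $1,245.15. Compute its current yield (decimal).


Formula: Current yield = annual coupon / price
Substituting: CY = $81.88 / $1,245.15
CY = 0.065759

0.065759


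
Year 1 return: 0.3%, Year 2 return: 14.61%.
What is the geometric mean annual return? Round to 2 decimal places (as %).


Formula: Geometric mean = ((1+r1)*(1+r2))^(1/2) - 1
Product: (1 + 0.003) * (1 + 0.1461) = 1.003 * 1.1461 = 1.149538
Square root: 1.149538^0.5 = 1.072165
Geometric mean = 1.072165 - 1 = 0.072165
As percentage: 7.22%

7.22%


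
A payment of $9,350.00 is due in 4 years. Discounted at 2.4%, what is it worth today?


Formula: PV = FV / (1 + r)^n
Substituting: PV = $9,350.00 / (1 + 0.024)^4
Discount factor: (1.024)^4 = 1.099512
PV = $9,350.00 / 1.099512 = $8,503.78

$8,503.78


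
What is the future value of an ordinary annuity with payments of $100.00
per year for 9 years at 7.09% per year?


Formula: FV = PMT * ((1+r)^n - 1) / r
Growth factor: (1 + 0.0709)^9 = 1.852423
Numerator: 1.852423 - 1 = 0.852423
FV = $100.00 * 0.852423 / 0.0709 = $1,202.29

$1,202.29


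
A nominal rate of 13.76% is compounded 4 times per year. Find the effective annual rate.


Formula: EAR = (1 + r/m)^m - 1
Period rate: r/m = 0.1376 / 4 = 0.0344
Compounding: (1 + 0.0344)^4 = 1.144864
EAR = 1.144864 - 1 = 0.144864

0.144864


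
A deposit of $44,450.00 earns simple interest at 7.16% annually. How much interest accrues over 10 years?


Formula: I = P * r * t
Substituting: I = $44,450.00 * 0.0716 * 10
Step: I = $44,450.00 * 0.716
I = $31,826.20

$31,826.20


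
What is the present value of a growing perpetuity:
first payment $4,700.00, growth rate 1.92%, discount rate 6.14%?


Formula: PV = C / (r - g)
Spread: r - g = 0.0614 - 0.0192 = 0.0422
Substituting: PV = $4,700.00 / 0.0422
PV = $111,374.41

$111,374.41


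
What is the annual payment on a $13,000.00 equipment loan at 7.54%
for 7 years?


Formula: PMT = PV * r / (1 - (1+r)^(-n))
Denominator: 1 - (1 + 0.0754)^(-7) = 0.398813
Numerator: $13,000.00 * 0.0754 = 980.2
PMT = 980.2 / 0.398813 = $2,457.80

$2,457.80


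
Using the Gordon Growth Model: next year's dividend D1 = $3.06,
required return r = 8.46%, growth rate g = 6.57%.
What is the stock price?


Formula: P = D1 / (r - g)
Spread: r - g = 0.0846 - 0.0657 = 0.0189
Substituting: P = $3.06 / 0.0189
P = $161.90

$161.90


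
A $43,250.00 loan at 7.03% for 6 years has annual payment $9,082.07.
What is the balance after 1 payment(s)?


Formula: Balance = PV*(1+r)^k - PMT*((1+r)^k - 1)/r
Growth: (1 + 0.0703)^1 = 1.0703
Accumulated factor: ((1+r)^k - 1)/r = 1.0
Balance = $43,250.00 * 1.0703 - $9,082.07 * 1.0
Balance = $37,208.41

$37,208.41


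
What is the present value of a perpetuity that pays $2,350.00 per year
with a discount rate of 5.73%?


Formula: PV = C / r
Substituting: PV = $2,350.00 / 0.0573
PV = $41,012.22

$41,012.22


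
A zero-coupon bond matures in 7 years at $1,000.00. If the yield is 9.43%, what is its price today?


Formula: Price = FV / (1 + r)^n
Substituting: Price = $1,000.00 / (1 + 0.0943)^7
Discount factor: (1.0943)^7 = 1.879121
Price = $1,000.00 / 1.879121 = $532.16

$532.16


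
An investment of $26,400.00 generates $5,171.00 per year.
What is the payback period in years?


Formula: Payback = investment / annual cash flow
Substituting: Payback = $26,400.00 / $5,171.00
Payback = 5.1054 years

5.1054 years


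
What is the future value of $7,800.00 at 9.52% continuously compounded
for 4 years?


Formula: FV = P * e^(r*t)
Exponent: r*t = 0.0952 * 4 = 0.3808
e^(0.3808) = 1.463455
FV = $7,800.00 * 1.463455 = $11,414.95

$11,414.95


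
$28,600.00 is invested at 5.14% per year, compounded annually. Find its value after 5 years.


Formula: FV = P * (1 + r)^n
Substituting: FV = $28,600.00 * (1 + 0.0514)^5
Growth factor: (1.0514)^5 = 1.284813
FV = $28,600.00 * 1.284813 = $36,745.65

$36,745.65


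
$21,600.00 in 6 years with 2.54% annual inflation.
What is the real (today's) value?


Formula: Real value = nominal / (1 + inflation)^years
Price level: (1 + 0.0254)^6 = 1.162411
Real value = $21,600.00 / 1.162411 = $18,582.06

$18,582.06


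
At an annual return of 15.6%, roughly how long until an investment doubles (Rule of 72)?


Formula: Years ≈ 72 / r
Substituting: Years ≈ 72 / 15.6
Years ≈ 4.6

4.6 years


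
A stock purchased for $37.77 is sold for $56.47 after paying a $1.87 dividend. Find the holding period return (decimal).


Formula: HPR = (P1 - P0 + D) / P0
Gain: $56.47 - $37.77 + $1.87 = $20.57
HPR = $20.57 / $37.77 = 0.5446

0.5446


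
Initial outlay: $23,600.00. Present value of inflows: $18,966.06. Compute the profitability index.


Formula: PI = PV(cash flows) / initial investment
Substituting: PI = $18,966.06 / $23,600.00
PI = 0.8036

0.8036


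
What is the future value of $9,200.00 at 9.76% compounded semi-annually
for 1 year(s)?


Formula: FV = P * (1 + r/m)^(m*t)
Period rate: r/m = 0.0976 / 2 = 0.0488
Total periods: m*t = 2 * 1 = 2
Growth factor: (1 + 0.0488)^2 = 1.099981
FV = $9,200.00 * 1.099981 = $10,119.83

$10,119.83


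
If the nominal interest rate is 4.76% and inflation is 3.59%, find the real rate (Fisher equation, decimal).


Formula: (1 + r_real) = (1 + r_nom) / (1 + inflation)
Substituting: (1 + r_real) = 1.0476 / 1.0359
(1 + r_real) = 1.011295
r_real = 1.011295 - 1 = 0.011295

0.011295


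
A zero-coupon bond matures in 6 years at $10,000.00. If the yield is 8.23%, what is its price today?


Formula: Price = FV / (1 + r)^n
Substituting: Price = $10,000.00 / (1 + 0.0823)^6
Discount factor: (1.0823)^6 = 1.607259
Price = $10,000.00 / 1.607259 = $6,221.77

$6,221.77


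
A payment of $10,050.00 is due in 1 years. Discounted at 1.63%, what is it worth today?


Formula: PV = FV / (1 + r)^n
Substituting: PV = $10,050.00 / (1 + 0.0163)^1
Discount factor: (1.0163)^1 = 1.0163
PV = $10,050.00 / 1.0163 = $9,888.81

$9,888.81


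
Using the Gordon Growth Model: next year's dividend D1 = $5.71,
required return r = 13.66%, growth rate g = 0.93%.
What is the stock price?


Formula: P = D1 / (r - g)
Spread: r - g = 0.1366 - 0.0093 = 0.1273
Substituting: P = $5.71 / 0.1273
P = $44.85

$44.85


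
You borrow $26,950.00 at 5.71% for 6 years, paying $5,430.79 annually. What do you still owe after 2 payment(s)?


Formula: Balance = PV*(1+r)^k - PMT*((1+r)^k - 1)/r
Growth: (1 + 0.0571)^2 = 1.11746
Accumulated factor: ((1+r)^k - 1)/r = 2.0571
Balance = $26,950.00 * 1.11746 - $5,430.79 * 2.0571
Balance = $18,943.88

$18,943.88


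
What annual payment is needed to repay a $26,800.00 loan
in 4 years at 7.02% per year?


Formula: PMT = PV * r / (1 - (1+r)^(-n))
Denominator: 1 - (1 + 0.0702)^(-4) = 0.237675
Numerator: $26,800.00 * 0.0702 = 1881.36
PMT = 1881.36 / 0.237675 = $7,915.69

$7,915.69


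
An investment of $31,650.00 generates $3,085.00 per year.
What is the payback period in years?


Formula: Payback = investment / annual cash flow
Substituting: Payback = $31,650.00 / $3,085.00
Payback = 10.2593 years

10.2593 years


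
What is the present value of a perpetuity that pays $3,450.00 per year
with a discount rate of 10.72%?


Formula: PV = C / r
Substituting: PV = $3,450.00 / 0.1072
PV = $32,182.84

$32,182.84


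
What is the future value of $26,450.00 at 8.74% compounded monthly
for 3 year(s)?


Formula: FV = P * (1 + r/m)^(m*t)
Period rate: r/m = 0.0874 / 12 = 0.007283
Total periods: m*t = 12 * 3 = 36
Growth factor: (1 + 0.007283)^36 = 1.298552
FV = $26,450.00 * 1.298552 = $34,346.70

$34,346.70


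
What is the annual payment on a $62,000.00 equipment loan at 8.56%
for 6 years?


Formula: PMT = PV * r / (1 - (1+r)^(-n))
Denominator: 1 - (1 + 0.0856)^(-6) = 0.389085
Numerator: $62,000.00 * 0.0856 = 5307.2
PMT = 5307.2 / 0.389085 = $13,640.22

$13,640.22


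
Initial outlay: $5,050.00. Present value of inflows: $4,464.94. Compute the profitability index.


Formula: PI = PV(cash flows) / initial investment
Substituting: PI = $4,464.94 / $5,050.00
PI = 0.8841

0.8841


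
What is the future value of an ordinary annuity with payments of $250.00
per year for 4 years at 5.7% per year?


Formula: FV = PMT * ((1+r)^n - 1) / r
Growth factor: (1 + 0.057)^4 = 1.248245
Numerator: 1.248245 - 1 = 0.248245
FV = $250.00 * 0.248245 / 0.057 = $1,088.80

$1,088.80


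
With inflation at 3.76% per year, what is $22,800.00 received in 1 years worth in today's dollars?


Formula: Real value = nominal / (1 + inflation)^years
Price level: (1 + 0.0376)^1 = 1.0376
Real value = $22,800.00 / 1.0376 = $21,973.79

$21,973.79


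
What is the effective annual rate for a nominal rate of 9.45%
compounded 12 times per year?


Formula: EAR = (1 + r/m)^m - 1
Period rate: r/m = 0.0945 / 12 = 0.007875
Compounding: (1 + 0.007875)^12 = 1.098702
EAR = 1.098702 - 1 = 0.098702

0.098702


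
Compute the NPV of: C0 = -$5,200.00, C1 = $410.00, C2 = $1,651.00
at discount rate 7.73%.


Formula: NPV = C0 + C1/(1+r) + C2/(1+r)^2
Discount C1: $410.00 / (1 + 0.0773) = $380.58
Discount C2: $1,651.00 / (1 + 0.0773)^2 = $1,422.57
NPV = -$5,200.00 + $380.58 + $1,422.57 = -$3,396.85

-$3,396.85


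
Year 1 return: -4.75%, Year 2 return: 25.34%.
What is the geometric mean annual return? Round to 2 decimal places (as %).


Formula: Geometric mean = ((1+r1)*(1+r2))^(1/2) - 1
Product: (1 + -0.0475) * (1 + 0.2534) = 0.9525 * 1.2534 = 1.193863
Square root: 1.193863^0.5 = 1.092641
Geometric mean = 1.092641 - 1 = 0.092641
As percentage: 9.26%

9.26%


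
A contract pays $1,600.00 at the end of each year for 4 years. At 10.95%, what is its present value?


Formula: PV = PMT * (1 - (1+r)^(-n)) / r
Discount factor: (1 + 0.1095)^(-4) = 0.659919
Bracket: 1 - 0.659919 = 0.340081
PV = $1,600.00 * 0.340081 / 0.1095 = $4,969.22

$4,969.22


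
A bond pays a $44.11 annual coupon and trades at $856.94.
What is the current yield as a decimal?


Formula: Current yield = annual coupon / price
Substituting: CY = $44.11 / $856.94
CY = 0.051474

0.051474


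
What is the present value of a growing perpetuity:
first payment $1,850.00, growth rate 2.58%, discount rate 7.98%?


Formula: PV = C / (r - g)
Spread: r - g = 0.0798 - 0.0258 = 0.054
Substituting: PV = $1,850.00 / 0.054
PV = $34,259.26

$34,259.26


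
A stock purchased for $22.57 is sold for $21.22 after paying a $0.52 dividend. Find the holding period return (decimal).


Formula: HPR = (P1 - P0 + D) / P0
Gain: $21.22 - $22.57 + $0.52 = -$0.83
HPR = -$0.83 / $22.57 = -0.0368

-0.0368


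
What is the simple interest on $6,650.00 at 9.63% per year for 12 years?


Formula: I = P * r * t
Substituting: I = $6,650.00 * 0.0963 * 12
Step: I = $6,650.00 * 1.1556
I = $7,684.74

$7,684.74


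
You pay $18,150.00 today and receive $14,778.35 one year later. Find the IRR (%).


Formula: IRR = C1/C0 - 1
Substituting: IRR = $14,778.35 / $18,150.00 - 1
Ratio: 0.814234 - 1 = -0.185766
IRR = -18.5766%

-18.5766%


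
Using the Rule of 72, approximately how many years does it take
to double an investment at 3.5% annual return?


Formula: Years ≈ 72 / r
Substituting: Years ≈ 72 / 3.5
Years ≈ 20.6

20.6 years


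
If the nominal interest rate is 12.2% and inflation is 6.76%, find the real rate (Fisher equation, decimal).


Formula: (1 + r_real) = (1 + r_nom) / (1 + inflation)
Substituting: (1 + r_real) = 1.122 / 1.0676
(1 + r_real) = 1.050955
r_real = 1.050955 - 1 = 0.050955

0.050955


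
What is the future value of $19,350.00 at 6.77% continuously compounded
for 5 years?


Formula: FV = P * e^(r*t)
Exponent: r*t = 0.0677 * 5 = 0.3385
e^(0.3385) = 1.402842
FV = $19,350.00 * 1.402842 = $27,144.99

$27,144.99


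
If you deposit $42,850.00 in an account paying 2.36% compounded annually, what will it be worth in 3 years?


Formula: FV = P * (1 + r)^n
Substituting: FV = $42,850.00 * (1 + 0.0236)^3
Growth factor: (1.0236)^3 = 1.072484
FV = $42,850.00 * 1.072484 = $45,955.94

$45,955.94


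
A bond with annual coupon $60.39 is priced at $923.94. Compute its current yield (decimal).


Formula: Current yield = annual coupon / price
Substituting: CY = $60.39 / $923.94
CY = 0.065361

0.065361


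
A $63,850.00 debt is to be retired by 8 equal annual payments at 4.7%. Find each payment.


Formula: PMT = PV * r / (1 - (1+r)^(-n))
Denominator: 1 - (1 + 0.047)^(-8) = 0.307489
Numerator: $63,850.00 * 0.047 = 3000.95
PMT = 3000.95 / 0.307489 = $9,759.53

$9,759.53


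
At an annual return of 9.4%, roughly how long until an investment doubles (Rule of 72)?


Formula: Years ≈ 72 / r
Substituting: Years ≈ 72 / 9.4
Years ≈ 7.7

7.7 years


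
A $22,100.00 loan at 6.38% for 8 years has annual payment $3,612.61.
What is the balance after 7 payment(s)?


Formula: Balance = PV*(1+r)^k - PMT*((1+r)^k - 1)/r
Growth: (1 + 0.0638)^7 = 1.541771
Accumulated factor: ((1+r)^k - 1)/r = 8.49171
Balance = $22,100.00 * 1.541771 - $3,612.61 * 8.49171
Balance = $3,395.90

$3,395.90


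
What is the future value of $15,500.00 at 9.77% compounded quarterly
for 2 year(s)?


Formula: FV = P * (1 + r/m)^(m*t)
Period rate: r/m = 0.0977 / 4 = 0.024425
Total periods: m*t = 4 * 2 = 8
Growth factor: (1 + 0.024425)^8 = 1.212946
FV = $15,500.00 * 1.212946 = $18,800.66

$18,800.66


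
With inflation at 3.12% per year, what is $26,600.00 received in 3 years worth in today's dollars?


Formula: Real value = nominal / (1 + inflation)^years
Price level: (1 + 0.0312)^3 = 1.096551
Real value = $26,600.00 / 1.096551 = $24,257.88

$24,257.88


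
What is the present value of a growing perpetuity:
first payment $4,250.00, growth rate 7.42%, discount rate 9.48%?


Formula: PV = C / (r - g)
Spread: r - g = 0.0948 - 0.0742 = 0.0206
Substituting: PV = $4,250.00 / 0.0206
PV = $206,310.68

$206,310.68


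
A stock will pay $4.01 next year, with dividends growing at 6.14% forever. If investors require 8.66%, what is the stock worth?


Formula: P = D1 / (r - g)
Spread: r - g = 0.0866 - 0.0614 = 0.0252
Substituting: P = $4.01 / 0.0252
P = $159.13

$159.13


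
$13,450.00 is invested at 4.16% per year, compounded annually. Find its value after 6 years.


Formula: FV = P * (1 + r)^n
Substituting: FV = $13,450.00 * (1 + 0.0416)^6
Growth factor: (1.0416)^6 = 1.277044
FV = $13,450.00 * 1.277044 = $17,176.24

$17,176.24


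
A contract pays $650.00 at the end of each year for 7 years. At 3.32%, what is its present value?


Formula: PV = PMT * (1 - (1+r)^(-n)) / r
Discount factor: (1 + 0.0332)^(-7) = 0.795626
Bracket: 1 - 0.795626 = 0.204374
PV = $650.00 * 0.204374 / 0.0332 = $4,001.29

$4,001.29


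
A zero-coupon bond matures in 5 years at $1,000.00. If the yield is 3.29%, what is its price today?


Formula: Price = FV / (1 + r)^n
Substituting: Price = $1,000.00 / (1 + 0.0329)^5
Discount factor: (1.0329)^5 = 1.175686
Price = $1,000.00 / 1.175686 = $850.57

$850.57


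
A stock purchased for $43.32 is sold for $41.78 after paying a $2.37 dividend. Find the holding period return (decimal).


Formula: HPR = (P1 - P0 + D) / P0
Gain: $41.78 - $43.32 + $2.37 = $0.83
HPR = $0.83 / $43.32 = 0.0192

0.0192


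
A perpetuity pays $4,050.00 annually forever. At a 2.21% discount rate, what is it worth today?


Formula: PV = C / r
Substituting: PV = $4,050.00 / 0.0221
PV = $183,257.92

$183,257.92


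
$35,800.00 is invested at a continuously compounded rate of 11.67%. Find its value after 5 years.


Formula: FV = P * e^(r*t)
Exponent: r*t = 0.1167 * 5 = 0.5835
e^(0.5835) = 1.792301
FV = $35,800.00 * 1.792301 = $64,164.36

$64,164.36


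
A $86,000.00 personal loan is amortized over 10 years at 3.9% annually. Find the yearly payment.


Formula: PMT = PV * r / (1 - (1+r)^(-n))
Denominator: 1 - (1 + 0.039)^(-10) = 0.317906
Numerator: $86,000.00 * 0.039 = 3354.0
PMT = 3354.0 / 0.317906 = $10,550.30

$10,550.30


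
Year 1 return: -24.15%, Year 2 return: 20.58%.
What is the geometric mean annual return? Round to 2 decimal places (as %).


Formula: Geometric mean = ((1+r1)*(1+r2))^(1/2) - 1
Product: (1 + -0.2415) * (1 + 0.2058) = 0.7585 * 1.2058 = 0.914599
Square root: 0.914599^0.5 = 0.956347
Geometric mean = 0.956347 - 1 = -0.043653
As percentage: -4.37%

-4.37%


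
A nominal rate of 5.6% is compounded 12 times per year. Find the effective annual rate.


Formula: EAR = (1 + r/m)^m - 1
Period rate: r/m = 0.056 / 12 = 0.004667
Compounding: (1 + 0.004667)^12 = 1.05746
EAR = 1.05746 - 1 = 0.05746

0.05746


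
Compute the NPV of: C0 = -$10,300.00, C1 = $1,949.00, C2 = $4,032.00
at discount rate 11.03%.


Formula: NPV = C0 + C1/(1+r) + C2/(1+r)^2
Discount C1: $1,949.00 / (1 + 0.1103) = $1,755.38
Discount C2: $4,032.00 / (1 + 0.1103)^2 = $3,270.69
NPV = -$10,300.00 + $1,755.38 + $3,270.69 = -$5,273.93

-$5,273.93


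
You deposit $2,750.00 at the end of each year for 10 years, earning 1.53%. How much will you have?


Formula: FV = PMT * ((1+r)^n - 1) / r
Growth factor: (1 + 0.0153)^10 = 1.163976
Numerator: 1.163976 - 1 = 0.163976
FV = $2,750.00 * 0.163976 / 0.0153 = $29,472.73

$29,472.73


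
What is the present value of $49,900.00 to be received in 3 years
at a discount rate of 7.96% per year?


Formula: PV = FV / (1 + r)^n
Substituting: PV = $49,900.00 / (1 + 0.0796)^3
Discount factor: (1.0796)^3 = 1.258313
PV = $49,900.00 / 1.258313 = $39,656.28

$39,656.28


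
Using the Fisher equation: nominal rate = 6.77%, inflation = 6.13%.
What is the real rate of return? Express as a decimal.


Formula: (1 + r_real) = (1 + r_nom) / (1 + inflation)
Substituting: (1 + r_real) = 1.0677 / 1.0613
(1 + r_real) = 1.00603
r_real = 1.00603 - 1 = 0.00603

0.00603


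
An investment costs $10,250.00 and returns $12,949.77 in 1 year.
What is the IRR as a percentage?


Formula: IRR = C1/C0 - 1
Substituting: IRR = $12,949.77 / $10,250.00 - 1
Ratio: 1.263392 - 1 = 0.263392
IRR = 26.3392%

26.3392%


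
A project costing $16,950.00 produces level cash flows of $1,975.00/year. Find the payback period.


Formula: Payback = investment / annual cash flow
Substituting: Payback = $16,950.00 / $1,975.00
Payback = 8.5823 years

8.5823 years


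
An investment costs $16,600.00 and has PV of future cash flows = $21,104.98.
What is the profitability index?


Formula: PI = PV(cash flows) / initial investment
Substituting: PI = $21,104.98 / $16,600.00
PI = 1.2714

1.2714


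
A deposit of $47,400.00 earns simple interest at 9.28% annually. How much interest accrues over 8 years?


Formula: I = P * r * t
Substituting: I = $47,400.00 * 0.0928 * 8
Step: I = $47,400.00 * 0.7424
I = $35,189.76

$35,189.76


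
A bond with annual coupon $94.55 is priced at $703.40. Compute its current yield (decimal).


Formula: Current yield = annual coupon / price
Substituting: CY = $94.55 / $703.40
CY = 0.134419

0.134419


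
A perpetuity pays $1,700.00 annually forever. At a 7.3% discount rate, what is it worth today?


Formula: PV = C / r
Substituting: PV = $1,700.00 / 0.073
PV = $23,287.67

$23,287.67


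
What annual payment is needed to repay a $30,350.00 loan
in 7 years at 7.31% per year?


Formula: PMT = PV * r / (1 - (1+r)^(-n))
Denominator: 1 - (1 + 0.0731)^(-7) = 0.389735
Numerator: $30,350.00 * 0.0731 = 2218.585
PMT = 2218.585 / 0.389735 = $5,692.55

$5,692.55


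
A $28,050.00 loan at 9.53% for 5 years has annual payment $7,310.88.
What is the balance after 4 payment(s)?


Formula: Balance = PV*(1+r)^k - PMT*((1+r)^k - 1)/r
Growth: (1 + 0.0953)^4 = 1.439237
Accumulated factor: ((1+r)^k - 1)/r = 4.608994
Balance = $28,050.00 * 1.439237 - $7,310.88 * 4.608994
Balance = $6,674.80

$6,674.80


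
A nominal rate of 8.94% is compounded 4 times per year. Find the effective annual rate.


Formula: EAR = (1 + r/m)^m - 1
Period rate: r/m = 0.0894 / 4 = 0.02235
Compounding: (1 + 0.02235)^4 = 1.092442
EAR = 1.092442 - 1 = 0.092442

0.092442


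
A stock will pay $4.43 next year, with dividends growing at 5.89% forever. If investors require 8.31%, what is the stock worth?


Formula: P = D1 / (r - g)
Spread: r - g = 0.0831 - 0.0589 = 0.0242
Substituting: P = $4.43 / 0.0242
P = $183.06

$183.06


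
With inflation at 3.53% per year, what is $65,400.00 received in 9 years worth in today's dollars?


Formula: Real value = nominal / (1 + inflation)^years
Price level: (1 + 0.0353)^9 = 1.366457
Real value = $65,400.00 / 1.366457 = $47,861.01

$47,861.01


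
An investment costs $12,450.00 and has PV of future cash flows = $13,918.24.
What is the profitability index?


Formula: PI = PV(cash flows) / initial investment
Substituting: PI = $13,918.24 / $12,450.00
PI = 1.1179

1.1179


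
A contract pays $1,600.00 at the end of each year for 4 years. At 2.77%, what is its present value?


Formula: PV = PMT * (1 - (1+r)^(-n)) / r
Discount factor: (1 + 0.0277)^(-4) = 0.896468
Bracket: 1 - 0.896468 = 0.103532
PV = $1,600.00 * 0.103532 / 0.0277 = $5,980.21

$5,980.21


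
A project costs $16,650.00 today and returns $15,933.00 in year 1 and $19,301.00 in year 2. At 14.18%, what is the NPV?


Formula: NPV = C0 + C1/(1+r) + C2/(1+r)^2
Discount C1: $15,933.00 / (1 + 0.1418) = $13,954.28
Discount C2: $19,301.00 / (1 + 0.1418)^2 = $14,804.70
NPV = -$16,650.00 + $13,954.28 + $14,804.70 = $12,108.99

$12,108.99


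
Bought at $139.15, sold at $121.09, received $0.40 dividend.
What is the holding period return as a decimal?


Formula: HPR = (P1 - P0 + D) / P0
Gain: $121.09 - $139.15 + $0.40 = -$17.66
HPR = -$17.66 / $139.15 = -0.1269

-0.1269


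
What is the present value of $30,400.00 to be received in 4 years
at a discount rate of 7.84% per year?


Formula: PV = FV / (1 + r)^n
Substituting: PV = $30,400.00 / (1 + 0.0784)^4
Discount factor: (1.0784)^4 = 1.352445
PV = $30,400.00 / 1.352445 = $22,477.81

$22,477.81


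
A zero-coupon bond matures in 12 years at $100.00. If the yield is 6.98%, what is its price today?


Formula: Price = FV / (1 + r)^n
Substituting: Price = $100.00 / (1 + 0.0698)^12
Discount factor: (1.0698)^12 = 2.247145
Price = $100.00 / 2.247145 = $44.50

$44.50


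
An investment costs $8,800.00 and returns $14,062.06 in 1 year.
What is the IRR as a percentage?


Formula: IRR = C1/C0 - 1
Substituting: IRR = $14,062.06 / $8,800.00 - 1
Ratio: 1.597961 - 1 = 0.597961
IRR = 59.7961%

59.7961%


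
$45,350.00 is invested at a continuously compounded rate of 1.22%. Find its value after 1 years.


Formula: FV = P * e^(r*t)
Exponent: r*t = 0.0122 * 1 = 0.0122
e^(0.0122) = 1.012275
FV = $45,350.00 * 1.012275 = $45,906.66

$45,906.66


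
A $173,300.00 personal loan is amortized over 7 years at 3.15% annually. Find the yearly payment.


Formula: PMT = PV * r / (1 - (1+r)^(-n))
Denominator: 1 - (1 + 0.0315)^(-7) = 0.195149
Numerator: $173,300.00 * 0.0315 = 5458.95
PMT = 5458.95 / 0.195149 = $27,973.21

$27,973.21


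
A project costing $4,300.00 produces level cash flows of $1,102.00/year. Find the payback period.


Formula: Payback = investment / annual cash flow
Substituting: Payback = $4,300.00 / $1,102.00
Payback = 3.902 years

3.902 years


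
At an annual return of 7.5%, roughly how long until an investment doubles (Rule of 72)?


Formula: Years ≈ 72 / r
Substituting: Years ≈ 72 / 7.5
Years ≈ 9.6

9.6 years


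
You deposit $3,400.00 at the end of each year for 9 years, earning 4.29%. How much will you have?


Formula: FV = PMT * ((1+r)^n - 1) / r
Growth factor: (1 + 0.0429)^9 = 1.459432
Numerator: 1.459432 - 1 = 0.459432
FV = $3,400.00 * 0.459432 / 0.0429 = $36,411.90

$36,411.90


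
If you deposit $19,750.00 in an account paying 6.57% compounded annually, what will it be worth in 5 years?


Formula: FV = P * (1 + r)^n
Substituting: FV = $19,750.00 * (1 + 0.0657)^5
Growth factor: (1.0657)^5 = 1.374595
FV = $19,750.00 * 1.374595 = $27,148.26

$27,148.26


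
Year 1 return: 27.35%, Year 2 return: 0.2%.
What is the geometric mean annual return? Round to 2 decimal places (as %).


Formula: Geometric mean = ((1+r1)*(1+r2))^(1/2) - 1
Product: (1 + 0.2735) * (1 + 0.002) = 1.2735 * 1.002 = 1.276047
Square root: 1.276047^0.5 = 1.129623
Geometric mean = 1.129623 - 1 = 0.129623
As percentage: 12.96%

12.96%


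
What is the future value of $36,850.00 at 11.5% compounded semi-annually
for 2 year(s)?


Formula: FV = P * (1 + r/m)^(m*t)
Period rate: r/m = 0.115 / 2 = 0.0575
Total periods: m*t = 2 * 2 = 4
Growth factor: (1 + 0.0575)^4 = 1.250609
FV = $36,850.00 * 1.250609 = $46,084.94

$46,084.94


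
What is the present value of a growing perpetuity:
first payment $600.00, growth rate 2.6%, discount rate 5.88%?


Formula: PV = C / (r - g)
Spread: r - g = 0.0588 - 0.026 = 0.0328
Substituting: PV = $600.00 / 0.0328
PV = $18,292.68

$18,292.68


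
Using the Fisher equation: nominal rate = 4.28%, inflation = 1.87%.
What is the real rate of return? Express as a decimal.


Formula: (1 + r_real) = (1 + r_nom) / (1 + inflation)
Substituting: (1 + r_real) = 1.0428 / 1.0187
(1 + r_real) = 1.023658
r_real = 1.023658 - 1 = 0.023658

0.023658


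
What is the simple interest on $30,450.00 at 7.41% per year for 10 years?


Formula: I = P * r * t
Substituting: I = $30,450.00 * 0.0741 * 10
Step: I = $30,450.00 * 0.741
I = $22,563.45

$22,563.45


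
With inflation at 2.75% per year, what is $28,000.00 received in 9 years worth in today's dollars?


Formula: Real value = nominal / (1 + inflation)^years
Price level: (1 + 0.0275)^9 = 1.276546
Real value = $28,000.00 / 1.276546 = $21,934.19

$21,934.19


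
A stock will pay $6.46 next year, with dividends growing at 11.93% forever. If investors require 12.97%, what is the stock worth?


Formula: P = D1 / (r - g)
Spread: r - g = 0.1297 - 0.1193 = 0.0104
Substituting: P = $6.46 / 0.0104
P = $621.15

$621.15


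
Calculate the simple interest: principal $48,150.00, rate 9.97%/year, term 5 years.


Formula: I = P * r * t
Substituting: I = $48,150.00 * 0.0997 * 5
Step: I = $48,150.00 * 0.4985
I = $24,002.78

$24,002.78


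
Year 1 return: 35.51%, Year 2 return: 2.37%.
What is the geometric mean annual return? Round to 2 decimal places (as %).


Formula: Geometric mean = ((1+r1)*(1+r2))^(1/2) - 1
Product: (1 + 0.3551) * (1 + 0.0237) = 1.3551 * 1.0237 = 1.387216
Square root: 1.387216^0.5 = 1.177801
Geometric mean = 1.177801 - 1 = 0.177801
As percentage: 17.78%

17.78%


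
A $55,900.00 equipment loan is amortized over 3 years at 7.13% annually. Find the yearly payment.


Formula: PMT = PV * r / (1 - (1+r)^(-n))
Denominator: 1 - (1 + 0.0713)^(-3) = 0.18667
Numerator: $55,900.00 * 0.0713 = 3985.67
PMT = 3985.67 / 0.18667 = $21,351.40

$21,351.40


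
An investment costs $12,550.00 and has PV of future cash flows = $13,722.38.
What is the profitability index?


Formula: PI = PV(cash flows) / initial investment
Substituting: PI = $13,722.38 / $12,550.00
PI = 1.0934

1.0934


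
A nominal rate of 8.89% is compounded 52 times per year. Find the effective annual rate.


Formula: EAR = (1 + r/m)^m - 1
Period rate: r/m = 0.0889 / 52 = 0.00171
Compounding: (1 + 0.00171)^52 = 1.092888
EAR = 1.092888 - 1 = 0.092888

0.092888


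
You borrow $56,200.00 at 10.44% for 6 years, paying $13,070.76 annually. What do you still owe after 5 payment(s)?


Formula: Balance = PV*(1+r)^k - PMT*((1+r)^k - 1)/r
Growth: (1 + 0.1044)^5 = 1.642979
Accumulated factor: ((1+r)^k - 1)/r = 6.158802
Balance = $56,200.00 * 1.642979 - $13,070.76 * 6.158802
Balance = $11,835.19

$11,835.19


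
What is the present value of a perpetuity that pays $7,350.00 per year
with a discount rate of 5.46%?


Formula: PV = C / r
Substituting: PV = $7,350.00 / 0.0546
PV = $134,615.38

$134,615.38


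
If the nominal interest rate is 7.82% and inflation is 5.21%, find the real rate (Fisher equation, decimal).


Formula: (1 + r_real) = (1 + r_nom) / (1 + inflation)
Substituting: (1 + r_real) = 1.0782 / 1.0521
(1 + r_real) = 1.024808
r_real = 1.024808 - 1 = 0.024808

0.024808


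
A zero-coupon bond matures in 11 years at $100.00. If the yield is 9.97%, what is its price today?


Formula: Price = FV / (1 + r)^n
Substituting: Price = $100.00 / (1 + 0.0997)^11
Discount factor: (1.0997)^11 = 2.844569
Price = $100.00 / 2.844569 = $35.15

$35.15


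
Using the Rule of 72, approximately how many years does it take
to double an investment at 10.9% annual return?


Formula: Years ≈ 72 / r
Substituting: Years ≈ 72 / 10.9
Years ≈ 6.6

6.6 years


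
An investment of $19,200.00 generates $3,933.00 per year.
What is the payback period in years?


Formula: Payback = investment / annual cash flow
Substituting: Payback = $19,200.00 / $3,933.00
Payback = 4.8818 years

4.8818 years


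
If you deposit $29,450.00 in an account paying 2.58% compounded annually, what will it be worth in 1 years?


Formula: FV = P * (1 + r)^n
Substituting: FV = $29,450.00 * (1 + 0.0258)^1
Growth factor: (1.0258)^1 = 1.0258
FV = $29,450.00 * 1.0258 = $30,209.81

$30,209.81


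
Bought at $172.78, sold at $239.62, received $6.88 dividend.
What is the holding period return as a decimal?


Formula: HPR = (P1 - P0 + D) / P0
Gain: $239.62 - $172.78 + $6.88 = $73.72
HPR = $73.72 / $172.78 = 0.4267

0.4267


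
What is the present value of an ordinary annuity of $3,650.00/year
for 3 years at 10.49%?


Formula: PV = PMT * (1 - (1+r)^(-n)) / r
Discount factor: (1 + 0.1049)^(-3) = 0.741363
Bracket: 1 - 0.741363 = 0.258637
PV = $3,650.00 * 0.258637 / 0.1049 = $8,999.28

$8,999.28


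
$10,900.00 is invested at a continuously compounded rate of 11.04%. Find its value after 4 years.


Formula: FV = P * e^(r*t)
Exponent: r*t = 0.1104 * 4 = 0.4416
e^(0.4416) = 1.555194
FV = $10,900.00 * 1.555194 = $16,951.61

$16,951.61


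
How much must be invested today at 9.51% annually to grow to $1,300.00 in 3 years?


Formula: PV = FV / (1 + r)^n
Substituting: PV = $1,300.00 / (1 + 0.0951)^3
Discount factor: (1.0951)^3 = 1.313292
PV = $1,300.00 / 1.313292 = $989.88

$989.88


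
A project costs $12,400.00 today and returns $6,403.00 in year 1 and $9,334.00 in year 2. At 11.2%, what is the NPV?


Formula: NPV = C0 + C1/(1+r) + C2/(1+r)^2
Discount C1: $6,403.00 / (1 + 0.112) = $5,758.09
Discount C2: $9,334.00 / (1 + 0.112)^2 = $7,548.46
NPV = -$12,400.00 + $5,758.09 + $7,548.46 = $906.55

$906.55


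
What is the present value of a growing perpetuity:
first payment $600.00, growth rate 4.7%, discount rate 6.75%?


Formula: PV = C / (r - g)
Spread: r - g = 0.0675 - 0.047 = 0.0205
Substituting: PV = $600.00 / 0.0205
PV = $29,268.29

$29,268.29


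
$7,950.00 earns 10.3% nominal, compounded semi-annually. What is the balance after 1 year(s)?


Formula: FV = P * (1 + r/m)^(m*t)
Period rate: r/m = 0.103 / 2 = 0.0515
Total periods: m*t = 2 * 1 = 2
Growth factor: (1 + 0.0515)^2 = 1.105652
FV = $7,950.00 * 1.105652 = $8,789.94

$8,789.94


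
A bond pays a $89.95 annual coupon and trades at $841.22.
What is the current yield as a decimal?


Formula: Current yield = annual coupon / price
Substituting: CY = $89.95 / $841.22
CY = 0.106928

0.106928


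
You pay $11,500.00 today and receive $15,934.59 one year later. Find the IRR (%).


Formula: IRR = C1/C0 - 1
Substituting: IRR = $15,934.59 / $11,500.00 - 1
Ratio: 1.385617 - 1 = 0.385617
IRR = 38.5617%

38.5617%


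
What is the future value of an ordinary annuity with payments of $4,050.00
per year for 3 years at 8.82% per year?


Formula: FV = PMT * ((1+r)^n - 1) / r
Growth factor: (1 + 0.0882)^3 = 1.288624
Numerator: 1.288624 - 1 = 0.288624
FV = $4,050.00 * 0.288624 / 0.0882 = $13,253.14

$13,253.14


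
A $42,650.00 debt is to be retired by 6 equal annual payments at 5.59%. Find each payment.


Formula: PMT = PV * r / (1 - (1+r)^(-n))
Denominator: 1 - (1 + 0.0559)^(-6) = 0.278455
Numerator: $42,650.00 * 0.0559 = 2384.135
PMT = 2384.135 / 0.278455 = $8,562.00

$8,562.00


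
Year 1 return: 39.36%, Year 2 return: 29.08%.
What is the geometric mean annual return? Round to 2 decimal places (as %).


Formula: Geometric mean = ((1+r1)*(1+r2))^(1/2) - 1
Product: (1 + 0.3936) * (1 + 0.2908) = 1.3936 * 1.2908 = 1.798859
Square root: 1.798859^0.5 = 1.341215
Geometric mean = 1.341215 - 1 = 0.341215
As percentage: 34.12%

34.12%


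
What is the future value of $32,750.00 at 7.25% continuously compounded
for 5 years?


Formula: FV = P * e^(r*t)
Exponent: r*t = 0.0725 * 5 = 0.3625
e^(0.3625) = 1.436917
FV = $32,750.00 * 1.436917 = $47,059.04

$47,059.04


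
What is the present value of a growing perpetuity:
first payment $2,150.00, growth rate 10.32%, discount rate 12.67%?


Formula: PV = C / (r - g)
Spread: r - g = 0.1267 - 0.1032 = 0.0235
Substituting: PV = $2,150.00 / 0.0235
PV = $91,489.36

$91,489.36


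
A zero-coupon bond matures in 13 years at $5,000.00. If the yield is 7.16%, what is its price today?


Formula: Price = FV / (1 + r)^n
Substituting: Price = $5,000.00 / (1 + 0.0716)^13
Discount factor: (1.0716)^13 = 2.457113
Price = $5,000.00 / 2.457113 = $2,034.91

$2,034.91


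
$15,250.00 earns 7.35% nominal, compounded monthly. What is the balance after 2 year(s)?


Formula: FV = P * (1 + r/m)^(m*t)
Period rate: r/m = 0.0735 / 12 = 0.006125
Total periods: m*t = 12 * 2 = 24
Growth factor: (1 + 0.006125)^24 = 1.157835
FV = $15,250.00 * 1.157835 = $17,656.98

$17,656.98


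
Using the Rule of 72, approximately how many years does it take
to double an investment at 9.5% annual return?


Formula: Years ≈ 72 / r
Substituting: Years ≈ 72 / 9.5
Years ≈ 7.6

7.6 years


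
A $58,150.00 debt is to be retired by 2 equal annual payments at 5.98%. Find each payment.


Formula: PMT = PV * r / (1 - (1+r)^(-n))
Denominator: 1 - (1 + 0.0598)^(-2) = 0.109668
Numerator: $58,150.00 * 0.0598 = 3477.37
PMT = 3477.37 / 0.109668 = $31,708.27

$31,708.27


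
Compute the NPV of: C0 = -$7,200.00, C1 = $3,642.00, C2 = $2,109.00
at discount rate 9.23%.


Formula: NPV = C0 + C1/(1+r) + C2/(1+r)^2
Discount C1: $3,642.00 / (1 + 0.0923) = $3,334.25
Discount C2: $2,109.00 / (1 + 0.0923)^2 = $1,767.64
NPV = -$7,200.00 + $3,334.25 + $1,767.64 = -$2,098.12

-$2,098.12


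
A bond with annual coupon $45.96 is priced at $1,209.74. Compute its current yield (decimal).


Formula: Current yield = annual coupon / price
Substituting: CY = $45.96 / $1,209.74
CY = 0.037992

0.037992


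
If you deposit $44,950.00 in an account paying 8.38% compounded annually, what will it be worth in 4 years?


Formula: FV = P * (1 + r)^n
Substituting: FV = $44,950.00 * (1 + 0.0838)^4
Growth factor: (1.0838)^4 = 1.379738
FV = $44,950.00 * 1.379738 = $62,019.22

$62,019.22


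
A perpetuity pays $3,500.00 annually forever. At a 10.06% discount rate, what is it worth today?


Formula: PV = C / r
Substituting: PV = $3,500.00 / 0.1006
PV = $34,791.25

$34,791.25


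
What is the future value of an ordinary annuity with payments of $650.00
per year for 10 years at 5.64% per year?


Formula: FV = PMT * ((1+r)^n - 1) / r
Growth factor: (1 + 0.0564)^10 = 1.730948
Numerator: 1.730948 - 1 = 0.730948
FV = $650.00 * 0.730948 / 0.0564 = $8,424.04

$8,424.04


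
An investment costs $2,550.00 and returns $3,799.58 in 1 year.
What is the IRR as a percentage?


Formula: IRR = C1/C0 - 1
Substituting: IRR = $3,799.58 / $2,550.00 - 1
Ratio: 1.490031 - 1 = 0.490031
IRR = 49.0031%

49.0031%


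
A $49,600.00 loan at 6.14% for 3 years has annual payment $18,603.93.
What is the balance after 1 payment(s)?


Formula: Balance = PV*(1+r)^k - PMT*((1+r)^k - 1)/r
Growth: (1 + 0.0614)^1 = 1.0614
Accumulated factor: ((1+r)^k - 1)/r = 1.0
Balance = $49,600.00 * 1.0614 - $18,603.93 * 1.0
Balance = $34,041.51

$34,041.51


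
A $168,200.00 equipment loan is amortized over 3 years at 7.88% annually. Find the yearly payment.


Formula: PMT = PV * r / (1 - (1+r)^(-n))
Denominator: 1 - (1 + 0.0788)^(-3) = 0.203516
Numerator: $168,200.00 * 0.0788 = 13254.16
PMT = 13254.16 / 0.203516 = $65,125.96

$65,125.96


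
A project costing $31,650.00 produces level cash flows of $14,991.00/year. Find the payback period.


Formula: Payback = investment / annual cash flow
Substituting: Payback = $31,650.00 / $14,991.00
Payback = 2.1113 years

2.1113 years


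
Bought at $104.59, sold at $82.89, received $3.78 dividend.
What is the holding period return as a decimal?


Formula: HPR = (P1 - P0 + D) / P0
Gain: $82.89 - $104.59 + $3.78 = -$17.92
HPR = -$17.92 / $104.59 = -0.1713

-0.1713


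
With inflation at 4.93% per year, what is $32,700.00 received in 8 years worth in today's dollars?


Formula: Real value = nominal / (1 + inflation)^years
Price level: (1 + 0.0493)^8 = 1.469594
Real value = $32,700.00 / 1.469594 = $22,251.04

$22,251.04


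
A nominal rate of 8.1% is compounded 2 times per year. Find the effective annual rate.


Formula: EAR = (1 + r/m)^m - 1
Period rate: r/m = 0.081 / 2 = 0.0405
Compounding: (1 + 0.0405)^2 = 1.08264
EAR = 1.08264 - 1 = 0.08264

0.08264


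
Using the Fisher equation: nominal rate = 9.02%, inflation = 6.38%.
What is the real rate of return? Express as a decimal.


Formula: (1 + r_real) = (1 + r_nom) / (1 + inflation)
Substituting: (1 + r_real) = 1.0902 / 1.0638
(1 + r_real) = 1.024817
r_real = 1.024817 - 1 = 0.024817

0.024817


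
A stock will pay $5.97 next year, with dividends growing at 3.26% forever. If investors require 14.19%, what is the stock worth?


Formula: P = D1 / (r - g)
Spread: r - g = 0.1419 - 0.0326 = 0.1093
Substituting: P = $5.97 / 0.1093
P = $54.62

$54.62


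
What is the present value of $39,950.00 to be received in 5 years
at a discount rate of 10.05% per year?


Formula: PV = FV / (1 + r)^n
Substituting: PV = $39,950.00 / (1 + 0.1005)^5
Discount factor: (1.1005)^5 = 1.614174
PV = $39,950.00 / 1.614174 = $24,749.51

$24,749.51


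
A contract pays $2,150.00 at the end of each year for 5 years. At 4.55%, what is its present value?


Formula: PV = PMT * (1 - (1+r)^(-n)) / r
Discount factor: (1 + 0.0455)^(-5) = 0.800534
Bracket: 1 - 0.800534 = 0.199466
PV = $2,150.00 * 0.199466 / 0.0455 = $9,425.31

$9,425.31


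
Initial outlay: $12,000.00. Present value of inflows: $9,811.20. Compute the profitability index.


Formula: PI = PV(cash flows) / initial investment
Substituting: PI = $9,811.20 / $12,000.00
PI = 0.8176

0.8176


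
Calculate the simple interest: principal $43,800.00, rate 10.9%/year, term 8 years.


Formula: I = P * r * t
Substituting: I = $43,800.00 * 0.109 * 8
Step: I = $43,800.00 * 0.872
I = $38,193.60

$38,193.60


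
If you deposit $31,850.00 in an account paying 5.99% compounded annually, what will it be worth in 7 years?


Formula: FV = P * (1 + r)^n
Substituting: FV = $31,850.00 * (1 + 0.0599)^7
Growth factor: (1.0599)^7 = 1.502638
FV = $31,850.00 * 1.502638 = $47,859.01

$47,859.01


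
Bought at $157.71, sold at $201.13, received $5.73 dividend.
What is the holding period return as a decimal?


Formula: HPR = (P1 - P0 + D) / P0
Gain: $201.13 - $157.71 + $5.73 = $49.15
HPR = $49.15 / $157.71 = 0.3116

0.3116


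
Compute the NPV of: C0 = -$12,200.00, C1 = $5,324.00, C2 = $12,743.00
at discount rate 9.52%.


Formula: NPV = C0 + C1/(1+r) + C2/(1+r)^2
Discount C1: $5,324.00 / (1 + 0.0952) = $4,861.21
Discount C2: $12,743.00 / (1 + 0.0952)^2 = $10,623.92
NPV = -$12,200.00 + $4,861.21 + $10,623.92 = $3,285.13

$3,285.13
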